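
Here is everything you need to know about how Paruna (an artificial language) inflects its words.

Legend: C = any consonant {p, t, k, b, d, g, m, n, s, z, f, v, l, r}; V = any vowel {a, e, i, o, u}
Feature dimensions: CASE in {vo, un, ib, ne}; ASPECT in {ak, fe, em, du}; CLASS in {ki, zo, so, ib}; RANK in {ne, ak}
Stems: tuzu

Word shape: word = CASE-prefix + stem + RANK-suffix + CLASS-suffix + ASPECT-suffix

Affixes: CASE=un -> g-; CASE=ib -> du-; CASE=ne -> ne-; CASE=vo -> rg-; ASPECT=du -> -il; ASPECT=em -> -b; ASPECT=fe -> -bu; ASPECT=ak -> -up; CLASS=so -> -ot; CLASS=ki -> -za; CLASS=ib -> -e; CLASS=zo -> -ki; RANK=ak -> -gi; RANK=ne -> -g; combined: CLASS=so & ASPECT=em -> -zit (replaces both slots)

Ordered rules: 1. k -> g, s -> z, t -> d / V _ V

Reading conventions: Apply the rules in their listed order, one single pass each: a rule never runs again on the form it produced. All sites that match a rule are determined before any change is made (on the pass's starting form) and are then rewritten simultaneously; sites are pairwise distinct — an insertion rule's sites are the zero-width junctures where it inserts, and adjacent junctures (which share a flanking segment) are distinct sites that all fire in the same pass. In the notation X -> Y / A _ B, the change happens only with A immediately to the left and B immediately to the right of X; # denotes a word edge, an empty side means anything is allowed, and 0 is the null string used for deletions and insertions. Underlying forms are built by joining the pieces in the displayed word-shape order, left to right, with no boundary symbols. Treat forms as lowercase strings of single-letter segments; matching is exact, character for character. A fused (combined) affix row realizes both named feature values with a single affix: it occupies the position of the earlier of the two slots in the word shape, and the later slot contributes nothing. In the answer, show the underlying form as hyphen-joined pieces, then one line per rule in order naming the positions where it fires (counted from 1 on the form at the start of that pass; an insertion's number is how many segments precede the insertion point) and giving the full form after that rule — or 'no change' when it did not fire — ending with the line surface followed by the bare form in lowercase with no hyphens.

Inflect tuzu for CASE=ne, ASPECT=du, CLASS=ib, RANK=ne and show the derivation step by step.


underlying: ne-tuzu-g-e-il
1. k -> g, s -> z, t -> d / V _ V: fires at position(s) 3: neduzugeil
surface: neduzugeil


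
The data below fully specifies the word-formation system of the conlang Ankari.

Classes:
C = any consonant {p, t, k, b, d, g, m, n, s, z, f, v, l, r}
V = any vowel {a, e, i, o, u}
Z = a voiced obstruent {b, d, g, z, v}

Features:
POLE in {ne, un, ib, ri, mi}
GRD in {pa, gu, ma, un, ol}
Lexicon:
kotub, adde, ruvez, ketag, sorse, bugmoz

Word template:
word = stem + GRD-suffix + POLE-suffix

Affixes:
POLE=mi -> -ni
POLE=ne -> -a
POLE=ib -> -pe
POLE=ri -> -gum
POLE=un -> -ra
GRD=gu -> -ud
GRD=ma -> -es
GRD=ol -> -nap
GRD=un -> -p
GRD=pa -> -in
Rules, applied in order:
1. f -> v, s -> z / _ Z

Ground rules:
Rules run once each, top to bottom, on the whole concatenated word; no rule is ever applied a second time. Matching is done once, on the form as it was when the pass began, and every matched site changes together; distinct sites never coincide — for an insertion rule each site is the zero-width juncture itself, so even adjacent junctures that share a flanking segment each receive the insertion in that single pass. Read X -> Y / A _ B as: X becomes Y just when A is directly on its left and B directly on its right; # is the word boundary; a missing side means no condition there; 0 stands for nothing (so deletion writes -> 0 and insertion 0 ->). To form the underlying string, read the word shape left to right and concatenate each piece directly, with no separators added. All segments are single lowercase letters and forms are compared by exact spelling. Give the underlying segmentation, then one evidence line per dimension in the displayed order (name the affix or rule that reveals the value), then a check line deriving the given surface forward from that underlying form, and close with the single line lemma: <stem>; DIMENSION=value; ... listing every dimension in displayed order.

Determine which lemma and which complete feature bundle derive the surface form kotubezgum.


underlying: kotub-es-gum
POLE=ri - signalled by the affix -gum
GRD=ma - signalled by the affix -es
check: kotubesgum -> kotubezgum
lemma: kotub; POLE=ri; GRD=ma


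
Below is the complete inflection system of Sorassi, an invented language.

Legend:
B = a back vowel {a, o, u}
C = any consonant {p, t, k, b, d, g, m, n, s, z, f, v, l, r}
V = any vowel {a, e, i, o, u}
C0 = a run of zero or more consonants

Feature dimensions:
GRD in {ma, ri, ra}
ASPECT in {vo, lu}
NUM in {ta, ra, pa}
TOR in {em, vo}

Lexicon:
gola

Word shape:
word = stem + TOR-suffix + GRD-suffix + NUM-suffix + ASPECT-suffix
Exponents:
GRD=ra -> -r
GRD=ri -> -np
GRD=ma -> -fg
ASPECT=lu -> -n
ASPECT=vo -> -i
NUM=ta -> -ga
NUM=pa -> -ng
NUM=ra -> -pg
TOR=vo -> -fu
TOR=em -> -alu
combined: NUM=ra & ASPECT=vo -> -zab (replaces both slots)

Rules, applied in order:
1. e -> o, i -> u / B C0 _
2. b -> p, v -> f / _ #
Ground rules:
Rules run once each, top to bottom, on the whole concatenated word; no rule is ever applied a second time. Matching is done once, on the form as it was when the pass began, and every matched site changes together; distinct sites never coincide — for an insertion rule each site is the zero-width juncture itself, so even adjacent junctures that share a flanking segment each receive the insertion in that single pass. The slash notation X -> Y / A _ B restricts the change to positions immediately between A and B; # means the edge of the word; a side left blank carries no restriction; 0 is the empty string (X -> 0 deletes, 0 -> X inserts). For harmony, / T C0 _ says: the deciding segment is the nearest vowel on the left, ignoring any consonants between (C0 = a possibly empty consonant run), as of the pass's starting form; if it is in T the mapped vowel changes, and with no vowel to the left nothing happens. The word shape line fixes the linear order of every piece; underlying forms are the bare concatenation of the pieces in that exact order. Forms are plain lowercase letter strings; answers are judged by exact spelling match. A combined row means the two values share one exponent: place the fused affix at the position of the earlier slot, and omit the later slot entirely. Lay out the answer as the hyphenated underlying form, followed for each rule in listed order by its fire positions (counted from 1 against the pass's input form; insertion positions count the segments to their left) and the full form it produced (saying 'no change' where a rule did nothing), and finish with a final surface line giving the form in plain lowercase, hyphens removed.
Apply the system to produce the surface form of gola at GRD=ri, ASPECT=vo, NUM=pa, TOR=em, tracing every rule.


underlying: gola-alu-np-ng-i
1. e -> o, i -> u / B C0 _: fires at position(s) 12: golaalunpngu
2. b -> p, v -> f / _ #: no change
surface: golaalunpngu


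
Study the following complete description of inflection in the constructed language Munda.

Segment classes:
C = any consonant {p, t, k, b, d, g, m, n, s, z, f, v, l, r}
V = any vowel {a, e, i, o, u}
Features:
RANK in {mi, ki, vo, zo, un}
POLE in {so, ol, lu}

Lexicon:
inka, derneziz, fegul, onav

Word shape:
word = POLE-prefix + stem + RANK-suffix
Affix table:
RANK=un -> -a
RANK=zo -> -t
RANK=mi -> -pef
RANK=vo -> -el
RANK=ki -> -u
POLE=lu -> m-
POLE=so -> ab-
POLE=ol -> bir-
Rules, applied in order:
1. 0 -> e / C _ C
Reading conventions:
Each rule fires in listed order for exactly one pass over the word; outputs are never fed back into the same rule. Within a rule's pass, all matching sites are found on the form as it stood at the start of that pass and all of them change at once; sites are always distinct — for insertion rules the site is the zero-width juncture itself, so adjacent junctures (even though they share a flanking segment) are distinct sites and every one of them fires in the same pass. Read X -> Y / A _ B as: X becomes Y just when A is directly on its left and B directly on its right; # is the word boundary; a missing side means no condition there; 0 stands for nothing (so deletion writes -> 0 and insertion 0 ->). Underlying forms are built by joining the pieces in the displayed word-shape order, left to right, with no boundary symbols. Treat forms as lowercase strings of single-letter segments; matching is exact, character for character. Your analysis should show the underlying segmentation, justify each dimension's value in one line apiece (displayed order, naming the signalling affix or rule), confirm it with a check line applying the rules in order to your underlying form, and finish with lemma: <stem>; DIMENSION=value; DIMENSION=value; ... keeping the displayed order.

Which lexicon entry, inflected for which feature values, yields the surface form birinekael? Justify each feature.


underlying: bir-inka-el
RANK=vo - signalled by the affix -el
POLE=ol - signalled by the affix bir-
check: birinkael -> birinekael
lemma: inka; RANK=vo; POLE=ol


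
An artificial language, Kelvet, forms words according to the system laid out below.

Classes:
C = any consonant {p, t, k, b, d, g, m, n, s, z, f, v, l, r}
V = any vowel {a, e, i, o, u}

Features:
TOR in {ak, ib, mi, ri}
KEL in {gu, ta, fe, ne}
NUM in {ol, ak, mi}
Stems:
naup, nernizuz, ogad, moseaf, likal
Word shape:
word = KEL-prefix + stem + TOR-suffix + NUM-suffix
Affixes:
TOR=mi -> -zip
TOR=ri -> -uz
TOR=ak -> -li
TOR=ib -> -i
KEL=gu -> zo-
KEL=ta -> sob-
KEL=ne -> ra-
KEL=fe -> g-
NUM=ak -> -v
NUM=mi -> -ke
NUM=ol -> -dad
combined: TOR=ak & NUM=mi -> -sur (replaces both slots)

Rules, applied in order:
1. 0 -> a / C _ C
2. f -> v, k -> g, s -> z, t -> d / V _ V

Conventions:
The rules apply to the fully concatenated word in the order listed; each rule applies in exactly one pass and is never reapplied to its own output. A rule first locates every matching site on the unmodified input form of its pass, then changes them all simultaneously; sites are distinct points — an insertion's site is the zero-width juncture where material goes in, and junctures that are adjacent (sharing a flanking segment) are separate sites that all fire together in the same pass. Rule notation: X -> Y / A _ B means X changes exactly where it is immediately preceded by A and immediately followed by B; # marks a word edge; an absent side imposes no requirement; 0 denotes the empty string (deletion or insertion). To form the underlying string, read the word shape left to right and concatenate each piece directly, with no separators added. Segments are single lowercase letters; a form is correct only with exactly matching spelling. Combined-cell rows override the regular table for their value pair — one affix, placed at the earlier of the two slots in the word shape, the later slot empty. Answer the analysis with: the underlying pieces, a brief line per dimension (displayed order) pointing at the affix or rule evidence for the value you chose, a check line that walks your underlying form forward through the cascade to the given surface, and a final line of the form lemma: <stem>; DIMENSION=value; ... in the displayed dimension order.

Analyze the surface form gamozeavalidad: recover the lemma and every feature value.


underlying: g-moseaf-li-dad
TOR=ak - signalled by the affix -li
KEL=fe - signalled by the affix g-
NUM=ol - signalled by the affix -dad
check: gmoseaflidad -> gamoseafalidad -> gamozeavalidad
lemma: moseaf; TOR=ak; KEL=fe; NUM=ol


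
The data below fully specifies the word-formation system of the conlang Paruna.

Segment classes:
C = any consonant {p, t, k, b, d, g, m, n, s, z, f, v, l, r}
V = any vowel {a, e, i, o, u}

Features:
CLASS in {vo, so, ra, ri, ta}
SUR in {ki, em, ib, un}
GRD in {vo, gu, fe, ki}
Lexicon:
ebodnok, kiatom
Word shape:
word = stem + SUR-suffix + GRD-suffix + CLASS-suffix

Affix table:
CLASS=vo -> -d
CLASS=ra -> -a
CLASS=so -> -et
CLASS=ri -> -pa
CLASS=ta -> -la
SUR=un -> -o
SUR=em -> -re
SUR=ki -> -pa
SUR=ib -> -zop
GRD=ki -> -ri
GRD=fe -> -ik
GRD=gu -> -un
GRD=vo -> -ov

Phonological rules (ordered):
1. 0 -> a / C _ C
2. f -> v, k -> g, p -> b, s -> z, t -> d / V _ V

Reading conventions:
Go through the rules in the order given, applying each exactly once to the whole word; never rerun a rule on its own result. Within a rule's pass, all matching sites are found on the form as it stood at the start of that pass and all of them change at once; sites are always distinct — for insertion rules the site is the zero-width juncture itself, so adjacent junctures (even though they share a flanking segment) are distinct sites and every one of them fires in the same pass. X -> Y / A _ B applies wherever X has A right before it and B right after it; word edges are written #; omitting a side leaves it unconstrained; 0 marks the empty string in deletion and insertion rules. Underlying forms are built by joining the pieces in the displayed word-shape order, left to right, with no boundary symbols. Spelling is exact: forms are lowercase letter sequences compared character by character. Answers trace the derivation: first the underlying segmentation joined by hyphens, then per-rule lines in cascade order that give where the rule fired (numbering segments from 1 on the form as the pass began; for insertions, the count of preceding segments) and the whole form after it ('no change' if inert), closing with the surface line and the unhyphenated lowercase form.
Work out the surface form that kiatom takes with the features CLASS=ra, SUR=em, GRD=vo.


underlying: kiatom-re-ov-a
1. 0 -> a / C _ C: inserts after position(s) 6: kiatomareova
2. f -> v, k -> g, p -> b, s -> z, t -> d / V _ V: fires at position(s) 4: kiadomareova
surface: kiadomareova


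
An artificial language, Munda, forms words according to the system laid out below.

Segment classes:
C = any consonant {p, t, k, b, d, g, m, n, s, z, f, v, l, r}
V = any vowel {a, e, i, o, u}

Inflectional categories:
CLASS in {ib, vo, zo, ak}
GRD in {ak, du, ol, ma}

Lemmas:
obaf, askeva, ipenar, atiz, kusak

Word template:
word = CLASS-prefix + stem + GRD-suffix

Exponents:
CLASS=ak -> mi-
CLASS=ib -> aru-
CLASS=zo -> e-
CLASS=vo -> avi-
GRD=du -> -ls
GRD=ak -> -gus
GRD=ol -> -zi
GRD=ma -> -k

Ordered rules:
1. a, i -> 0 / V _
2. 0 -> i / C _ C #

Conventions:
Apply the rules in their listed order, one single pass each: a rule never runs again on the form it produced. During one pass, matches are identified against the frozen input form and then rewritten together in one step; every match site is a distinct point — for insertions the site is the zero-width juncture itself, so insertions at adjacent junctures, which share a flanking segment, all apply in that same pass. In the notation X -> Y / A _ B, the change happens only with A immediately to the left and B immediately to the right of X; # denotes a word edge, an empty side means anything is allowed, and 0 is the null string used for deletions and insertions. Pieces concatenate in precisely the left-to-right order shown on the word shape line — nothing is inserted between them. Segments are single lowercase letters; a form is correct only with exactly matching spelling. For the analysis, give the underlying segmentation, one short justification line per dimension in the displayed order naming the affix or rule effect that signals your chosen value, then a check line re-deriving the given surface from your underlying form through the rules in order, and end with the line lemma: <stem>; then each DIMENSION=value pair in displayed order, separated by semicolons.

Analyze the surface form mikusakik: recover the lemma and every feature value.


underlying: mi-kusak-k
CLASS=ak - signalled by the affix mi-
GRD=ma - signalled by the affix -k
check: mikusakk -> mikusakk -> mikusakik
lemma: kusak; CLASS=ak; GRD=ma


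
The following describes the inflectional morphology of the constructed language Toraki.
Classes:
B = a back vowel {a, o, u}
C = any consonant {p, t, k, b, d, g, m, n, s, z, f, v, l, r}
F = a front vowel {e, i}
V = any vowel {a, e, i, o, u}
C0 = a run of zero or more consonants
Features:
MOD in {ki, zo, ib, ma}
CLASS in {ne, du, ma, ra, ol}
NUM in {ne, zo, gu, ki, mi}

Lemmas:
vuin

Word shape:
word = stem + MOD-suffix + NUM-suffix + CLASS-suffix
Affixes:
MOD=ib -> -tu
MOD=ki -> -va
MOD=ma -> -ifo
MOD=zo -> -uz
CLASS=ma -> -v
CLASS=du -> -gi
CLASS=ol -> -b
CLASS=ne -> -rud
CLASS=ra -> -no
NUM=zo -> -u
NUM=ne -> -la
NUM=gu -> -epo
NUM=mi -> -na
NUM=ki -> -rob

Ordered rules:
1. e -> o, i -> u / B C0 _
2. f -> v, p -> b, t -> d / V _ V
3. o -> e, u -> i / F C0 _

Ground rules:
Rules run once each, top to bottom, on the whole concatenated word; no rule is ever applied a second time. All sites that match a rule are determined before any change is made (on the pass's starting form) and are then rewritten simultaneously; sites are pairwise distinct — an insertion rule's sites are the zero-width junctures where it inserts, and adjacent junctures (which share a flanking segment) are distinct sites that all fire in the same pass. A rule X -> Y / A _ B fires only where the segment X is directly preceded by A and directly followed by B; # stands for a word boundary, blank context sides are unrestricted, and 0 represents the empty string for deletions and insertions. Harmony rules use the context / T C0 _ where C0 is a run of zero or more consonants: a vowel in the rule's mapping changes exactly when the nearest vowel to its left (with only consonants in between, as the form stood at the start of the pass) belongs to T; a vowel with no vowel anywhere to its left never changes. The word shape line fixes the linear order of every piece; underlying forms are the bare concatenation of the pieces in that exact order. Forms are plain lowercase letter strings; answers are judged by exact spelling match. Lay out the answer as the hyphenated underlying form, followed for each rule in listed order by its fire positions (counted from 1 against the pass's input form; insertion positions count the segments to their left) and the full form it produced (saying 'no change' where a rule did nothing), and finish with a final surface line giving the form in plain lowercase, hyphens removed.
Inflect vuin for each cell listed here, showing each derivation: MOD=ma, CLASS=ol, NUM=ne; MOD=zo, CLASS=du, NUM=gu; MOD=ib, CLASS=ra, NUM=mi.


cell MOD=ma, CLASS=ol, NUM=ne:
underlying: vuin-ifo-la-b
1. e -> o, i -> u / B C0 _: fires at position(s) 3: vuunifolab
2. f -> v, p -> b, t -> d / V _ V: fires at position(s) 6: vuunivolab
3. o -> e, u -> i / F C0 _: fires at position(s) 7: vuunivelab
surface: vuunivelab

cell MOD=zo, CLASS=du, NUM=gu:
underlying: vuin-uz-epo-gi
1. e -> o, i -> u / B C0 _: fires at position(s) 3, 7, 11: vuunuzopogu
2. f -> v, p -> b, t -> d / V _ V: fires at position(s) 8: vuunuzobogu
3. o -> e, u -> i / F C0 _: no change
surface: vuunuzobogu

cell MOD=ib, CLASS=ra, NUM=mi:
underlying: vuin-tu-na-no
1. e -> o, i -> u / B C0 _: fires at position(s) 3: vuuntunano
2. f -> v, p -> b, t -> d / V _ V: no change
3. o -> e, u -> i / F C0 _: no change
surface: vuuntunano


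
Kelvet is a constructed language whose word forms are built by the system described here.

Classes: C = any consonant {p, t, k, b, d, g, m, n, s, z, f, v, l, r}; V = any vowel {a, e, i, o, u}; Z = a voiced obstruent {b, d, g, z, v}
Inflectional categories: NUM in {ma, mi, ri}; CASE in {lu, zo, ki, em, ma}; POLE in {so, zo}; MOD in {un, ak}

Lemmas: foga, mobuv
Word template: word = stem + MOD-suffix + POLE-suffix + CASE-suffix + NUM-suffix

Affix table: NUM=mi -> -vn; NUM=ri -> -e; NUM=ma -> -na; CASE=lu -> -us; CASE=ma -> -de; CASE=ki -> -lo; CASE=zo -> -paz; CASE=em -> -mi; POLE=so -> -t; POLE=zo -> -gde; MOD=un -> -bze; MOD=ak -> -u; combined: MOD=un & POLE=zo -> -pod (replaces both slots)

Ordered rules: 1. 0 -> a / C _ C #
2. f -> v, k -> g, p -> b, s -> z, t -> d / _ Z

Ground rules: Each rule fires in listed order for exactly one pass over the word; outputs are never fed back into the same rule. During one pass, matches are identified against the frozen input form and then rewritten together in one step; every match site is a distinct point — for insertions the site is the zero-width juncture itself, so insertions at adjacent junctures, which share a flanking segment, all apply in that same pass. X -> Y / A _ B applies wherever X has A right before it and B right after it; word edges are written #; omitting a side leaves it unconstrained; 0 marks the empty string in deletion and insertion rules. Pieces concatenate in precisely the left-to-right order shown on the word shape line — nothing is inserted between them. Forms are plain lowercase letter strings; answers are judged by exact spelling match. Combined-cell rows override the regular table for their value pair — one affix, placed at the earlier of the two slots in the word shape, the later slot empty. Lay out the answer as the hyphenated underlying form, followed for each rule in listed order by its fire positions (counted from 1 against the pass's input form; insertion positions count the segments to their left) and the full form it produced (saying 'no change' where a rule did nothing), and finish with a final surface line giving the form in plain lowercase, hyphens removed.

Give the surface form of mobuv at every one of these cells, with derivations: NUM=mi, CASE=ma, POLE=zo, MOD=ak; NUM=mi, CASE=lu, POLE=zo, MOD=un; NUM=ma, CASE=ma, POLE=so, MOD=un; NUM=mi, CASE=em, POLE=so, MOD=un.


cell NUM=mi, CASE=ma, POLE=zo, MOD=ak:
underlying: mobuv-u-gde-de-vn
1. 0 -> a / C _ C #: inserts after position(s) 12: mobuvugdedevan
2. f -> v, k -> g, p -> b, s -> z, t -> d / _ Z: no change
surface: mobuvugdedevan

cell NUM=mi, CASE=lu, POLE=zo, MOD=un:
underlying: mobuv-pod-us-vn
1. 0 -> a / C _ C #: inserts after position(s) 11: mobuvpodusvan
2. f -> v, k -> g, p -> b, s -> z, t -> d / _ Z: fires at position(s) 10: mobuvpoduzvan
surface: mobuvpoduzvan

cell NUM=ma, CASE=ma, POLE=so, MOD=un:
underlying: mobuv-bze-t-de-na
1. 0 -> a / C _ C #: no change
2. f -> v, k -> g, p -> b, s -> z, t -> d / _ Z: fires at position(s) 9: mobuvbzeddena
surface: mobuvbzeddena

cell NUM=mi, CASE=em, POLE=so, MOD=un:
underlying: mobuv-bze-t-mi-vn
1. 0 -> a / C _ C #: inserts after position(s) 12: mobuvbzetmivan
2. f -> v, k -> g, p -> b, s -> z, t -> d / _ Z: no change
surface: mobuvbzetmivan


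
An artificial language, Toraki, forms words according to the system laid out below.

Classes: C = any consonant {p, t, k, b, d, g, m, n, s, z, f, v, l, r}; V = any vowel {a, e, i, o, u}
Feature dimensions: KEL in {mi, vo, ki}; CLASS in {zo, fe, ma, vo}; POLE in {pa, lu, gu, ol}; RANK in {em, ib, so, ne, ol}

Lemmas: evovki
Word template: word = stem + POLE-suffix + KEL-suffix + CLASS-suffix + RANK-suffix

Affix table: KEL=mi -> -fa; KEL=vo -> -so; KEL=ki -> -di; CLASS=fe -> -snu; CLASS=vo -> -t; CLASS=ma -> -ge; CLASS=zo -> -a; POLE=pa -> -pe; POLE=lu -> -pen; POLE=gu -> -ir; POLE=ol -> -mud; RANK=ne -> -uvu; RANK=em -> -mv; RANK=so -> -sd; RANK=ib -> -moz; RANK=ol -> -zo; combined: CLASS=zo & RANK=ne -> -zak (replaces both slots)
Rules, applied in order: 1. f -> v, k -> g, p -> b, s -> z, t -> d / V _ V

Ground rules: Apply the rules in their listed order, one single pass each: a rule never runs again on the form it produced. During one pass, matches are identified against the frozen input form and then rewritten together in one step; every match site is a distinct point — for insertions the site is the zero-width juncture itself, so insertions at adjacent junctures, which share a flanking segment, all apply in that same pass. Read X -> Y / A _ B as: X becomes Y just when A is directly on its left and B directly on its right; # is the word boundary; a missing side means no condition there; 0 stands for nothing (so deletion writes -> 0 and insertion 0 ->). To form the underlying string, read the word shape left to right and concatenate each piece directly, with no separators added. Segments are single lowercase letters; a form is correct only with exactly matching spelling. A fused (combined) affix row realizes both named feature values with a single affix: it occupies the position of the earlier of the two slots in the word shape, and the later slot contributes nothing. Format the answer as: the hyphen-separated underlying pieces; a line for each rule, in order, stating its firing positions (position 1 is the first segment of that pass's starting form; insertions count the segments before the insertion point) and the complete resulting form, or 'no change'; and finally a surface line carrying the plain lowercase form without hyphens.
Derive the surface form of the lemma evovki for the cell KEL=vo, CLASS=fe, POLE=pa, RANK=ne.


underlying: evovki-pe-so-snu-uvu
1. f -> v, k -> g, p -> b, s -> z, t -> d / V _ V: fires at position(s) 7, 9: evovkibezosnuuvu
surface: evovkibezosnuuvu


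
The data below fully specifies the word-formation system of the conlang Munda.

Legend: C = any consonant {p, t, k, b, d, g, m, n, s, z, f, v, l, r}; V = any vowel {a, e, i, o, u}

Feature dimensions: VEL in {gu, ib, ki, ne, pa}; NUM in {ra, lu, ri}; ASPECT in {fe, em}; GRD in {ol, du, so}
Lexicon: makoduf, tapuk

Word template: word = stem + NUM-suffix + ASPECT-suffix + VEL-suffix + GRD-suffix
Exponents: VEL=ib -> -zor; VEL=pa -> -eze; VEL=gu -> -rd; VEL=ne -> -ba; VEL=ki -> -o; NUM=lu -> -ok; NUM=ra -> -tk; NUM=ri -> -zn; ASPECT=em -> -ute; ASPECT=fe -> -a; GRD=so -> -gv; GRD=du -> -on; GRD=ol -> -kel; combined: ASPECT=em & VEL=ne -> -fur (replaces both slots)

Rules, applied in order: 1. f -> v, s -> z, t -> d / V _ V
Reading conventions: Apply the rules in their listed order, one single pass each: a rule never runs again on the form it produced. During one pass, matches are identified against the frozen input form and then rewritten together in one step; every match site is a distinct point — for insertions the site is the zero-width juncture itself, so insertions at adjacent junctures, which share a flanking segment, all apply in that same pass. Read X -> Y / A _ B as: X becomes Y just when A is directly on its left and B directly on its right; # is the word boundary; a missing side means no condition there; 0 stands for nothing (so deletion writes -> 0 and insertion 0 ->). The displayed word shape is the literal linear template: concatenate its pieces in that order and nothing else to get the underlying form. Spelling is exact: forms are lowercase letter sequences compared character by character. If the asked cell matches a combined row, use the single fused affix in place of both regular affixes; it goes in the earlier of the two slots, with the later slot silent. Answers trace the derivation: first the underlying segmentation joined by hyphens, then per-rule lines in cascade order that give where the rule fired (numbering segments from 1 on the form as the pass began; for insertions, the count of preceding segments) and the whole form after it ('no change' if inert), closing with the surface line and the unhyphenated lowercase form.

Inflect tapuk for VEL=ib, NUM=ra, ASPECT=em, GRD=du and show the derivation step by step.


underlying: tapuk-tk-ute-zor-on
1. f -> v, s -> z, t -> d / V _ V: fires at position(s) 9: tapuktkudezoron
surface: tapuktkudezoron


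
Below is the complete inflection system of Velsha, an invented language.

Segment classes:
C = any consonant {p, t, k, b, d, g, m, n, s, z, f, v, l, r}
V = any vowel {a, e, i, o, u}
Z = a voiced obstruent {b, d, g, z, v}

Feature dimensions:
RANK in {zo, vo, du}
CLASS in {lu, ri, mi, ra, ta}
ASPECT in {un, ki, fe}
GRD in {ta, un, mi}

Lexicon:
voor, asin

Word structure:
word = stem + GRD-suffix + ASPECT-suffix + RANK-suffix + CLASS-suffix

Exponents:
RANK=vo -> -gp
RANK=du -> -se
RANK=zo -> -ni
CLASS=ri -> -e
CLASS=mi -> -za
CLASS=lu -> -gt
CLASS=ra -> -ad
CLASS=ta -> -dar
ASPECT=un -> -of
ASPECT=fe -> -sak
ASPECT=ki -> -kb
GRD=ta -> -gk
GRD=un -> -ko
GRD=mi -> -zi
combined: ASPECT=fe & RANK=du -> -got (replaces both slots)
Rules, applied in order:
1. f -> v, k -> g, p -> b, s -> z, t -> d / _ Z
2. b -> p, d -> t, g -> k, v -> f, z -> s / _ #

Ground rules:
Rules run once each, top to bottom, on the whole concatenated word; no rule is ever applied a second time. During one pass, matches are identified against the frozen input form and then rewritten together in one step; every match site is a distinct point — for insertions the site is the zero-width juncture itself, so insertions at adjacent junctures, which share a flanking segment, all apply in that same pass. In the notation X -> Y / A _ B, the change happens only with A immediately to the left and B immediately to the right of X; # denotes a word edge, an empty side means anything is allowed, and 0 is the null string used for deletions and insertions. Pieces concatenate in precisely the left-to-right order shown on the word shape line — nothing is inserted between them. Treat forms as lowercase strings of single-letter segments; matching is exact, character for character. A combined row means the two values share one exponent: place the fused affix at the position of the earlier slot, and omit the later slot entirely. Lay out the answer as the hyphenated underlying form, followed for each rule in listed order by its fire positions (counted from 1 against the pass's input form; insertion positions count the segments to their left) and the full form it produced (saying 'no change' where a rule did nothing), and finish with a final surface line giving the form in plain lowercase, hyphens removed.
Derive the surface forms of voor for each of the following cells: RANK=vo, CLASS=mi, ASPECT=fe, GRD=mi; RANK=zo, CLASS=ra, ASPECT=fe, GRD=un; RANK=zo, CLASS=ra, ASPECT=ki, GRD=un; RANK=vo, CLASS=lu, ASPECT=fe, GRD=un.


cell RANK=vo, CLASS=mi, ASPECT=fe, GRD=mi:
underlying: voor-zi-sak-gp-za
1. f -> v, k -> g, p -> b, s -> z, t -> d / _ Z: fires at position(s) 9, 11: voorzisaggbza
2. b -> p, d -> t, g -> k, v -> f, z -> s / _ #: no change
surface: voorzisaggbza

cell RANK=zo, CLASS=ra, ASPECT=fe, GRD=un:
underlying: voor-ko-sak-ni-ad
1. f -> v, k -> g, p -> b, s -> z, t -> d / _ Z: no change
2. b -> p, d -> t, g -> k, v -> f, z -> s / _ #: fires at position(s) 13: voorkosakniat
surface: voorkosakniat

cell RANK=zo, CLASS=ra, ASPECT=ki, GRD=un:
underlying: voor-ko-kb-ni-ad
1. f -> v, k -> g, p -> b, s -> z, t -> d / _ Z: fires at position(s) 7: voorkogbniad
2. b -> p, d -> t, g -> k, v -> f, z -> s / _ #: fires at position(s) 12: voorkogbniat
surface: voorkogbniat

cell RANK=vo, CLASS=lu, ASPECT=fe, GRD=un:
underlying: voor-ko-sak-gp-gt
1. f -> v, k -> g, p -> b, s -> z, t -> d / _ Z: fires at position(s) 9, 11: voorkosaggbgt
2. b -> p, d -> t, g -> k, v -> f, z -> s / _ #: no change
surface: voorkosaggbgt


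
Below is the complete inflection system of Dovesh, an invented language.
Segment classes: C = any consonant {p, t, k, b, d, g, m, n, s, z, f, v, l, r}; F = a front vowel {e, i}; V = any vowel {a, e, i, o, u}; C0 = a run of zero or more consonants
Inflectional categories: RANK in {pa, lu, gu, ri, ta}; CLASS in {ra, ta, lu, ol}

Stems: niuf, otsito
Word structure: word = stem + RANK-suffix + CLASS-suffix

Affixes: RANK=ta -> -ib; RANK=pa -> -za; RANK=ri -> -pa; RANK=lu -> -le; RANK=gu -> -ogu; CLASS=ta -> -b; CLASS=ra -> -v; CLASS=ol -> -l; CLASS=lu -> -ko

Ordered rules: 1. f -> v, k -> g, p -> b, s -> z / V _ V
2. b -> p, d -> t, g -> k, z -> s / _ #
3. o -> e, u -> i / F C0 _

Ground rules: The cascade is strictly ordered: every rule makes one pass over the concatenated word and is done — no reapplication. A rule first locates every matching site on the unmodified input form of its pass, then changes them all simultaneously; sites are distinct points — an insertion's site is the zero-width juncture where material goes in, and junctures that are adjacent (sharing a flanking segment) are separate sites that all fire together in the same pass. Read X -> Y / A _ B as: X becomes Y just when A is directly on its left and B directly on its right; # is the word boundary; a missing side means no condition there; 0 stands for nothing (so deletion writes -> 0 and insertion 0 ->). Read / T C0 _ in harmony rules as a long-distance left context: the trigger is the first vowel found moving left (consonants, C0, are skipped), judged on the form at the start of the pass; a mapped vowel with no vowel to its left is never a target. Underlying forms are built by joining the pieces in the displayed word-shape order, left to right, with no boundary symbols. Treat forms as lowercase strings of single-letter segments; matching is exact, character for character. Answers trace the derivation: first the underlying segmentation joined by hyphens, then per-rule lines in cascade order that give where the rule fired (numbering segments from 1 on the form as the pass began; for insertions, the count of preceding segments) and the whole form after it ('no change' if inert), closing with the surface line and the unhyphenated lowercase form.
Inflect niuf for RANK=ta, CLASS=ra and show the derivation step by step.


underlying: niuf-ib-v
1. f -> v, k -> g, p -> b, s -> z / V _ V: fires at position(s) 4: niuvibv
2. b -> p, d -> t, g -> k, z -> s / _ #: no change
3. o -> e, u -> i / F C0 _: fires at position(s) 3: niivibv
surface: niivibv


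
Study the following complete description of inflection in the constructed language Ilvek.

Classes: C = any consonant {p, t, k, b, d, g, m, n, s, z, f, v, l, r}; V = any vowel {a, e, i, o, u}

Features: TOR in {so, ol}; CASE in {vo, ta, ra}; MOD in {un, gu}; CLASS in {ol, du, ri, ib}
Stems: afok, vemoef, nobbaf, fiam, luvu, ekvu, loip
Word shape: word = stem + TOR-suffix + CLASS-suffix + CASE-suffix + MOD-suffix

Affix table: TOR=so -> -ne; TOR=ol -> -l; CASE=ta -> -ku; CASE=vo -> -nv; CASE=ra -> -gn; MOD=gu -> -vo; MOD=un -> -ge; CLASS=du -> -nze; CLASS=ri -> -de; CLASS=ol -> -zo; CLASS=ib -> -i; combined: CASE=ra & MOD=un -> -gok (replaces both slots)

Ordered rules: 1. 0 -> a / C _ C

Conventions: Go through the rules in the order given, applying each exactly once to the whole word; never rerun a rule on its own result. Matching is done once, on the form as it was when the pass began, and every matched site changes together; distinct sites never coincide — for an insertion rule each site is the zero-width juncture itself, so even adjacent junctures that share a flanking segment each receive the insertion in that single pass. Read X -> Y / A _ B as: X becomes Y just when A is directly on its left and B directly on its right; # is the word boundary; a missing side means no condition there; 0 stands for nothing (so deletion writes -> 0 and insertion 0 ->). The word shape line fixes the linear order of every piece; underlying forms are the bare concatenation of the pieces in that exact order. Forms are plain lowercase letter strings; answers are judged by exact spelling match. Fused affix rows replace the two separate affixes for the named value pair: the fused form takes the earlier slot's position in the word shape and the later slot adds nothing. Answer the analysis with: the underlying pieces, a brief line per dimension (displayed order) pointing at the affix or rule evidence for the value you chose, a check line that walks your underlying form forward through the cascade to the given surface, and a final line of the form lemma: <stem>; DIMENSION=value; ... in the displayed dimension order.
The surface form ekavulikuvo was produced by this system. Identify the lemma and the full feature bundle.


underlying: ekvu-l-i-ku-vo
TOR=ol - signalled by the affix -l
CASE=ta - signalled by the affix -ku
MOD=gu - signalled by the affix -vo
CLASS=ib - signalled by the affix -i
check: ekvulikuvo -> ekavulikuvo
lemma: ekvu; TOR=ol; CASE=ta; MOD=gu; CLASS=ib


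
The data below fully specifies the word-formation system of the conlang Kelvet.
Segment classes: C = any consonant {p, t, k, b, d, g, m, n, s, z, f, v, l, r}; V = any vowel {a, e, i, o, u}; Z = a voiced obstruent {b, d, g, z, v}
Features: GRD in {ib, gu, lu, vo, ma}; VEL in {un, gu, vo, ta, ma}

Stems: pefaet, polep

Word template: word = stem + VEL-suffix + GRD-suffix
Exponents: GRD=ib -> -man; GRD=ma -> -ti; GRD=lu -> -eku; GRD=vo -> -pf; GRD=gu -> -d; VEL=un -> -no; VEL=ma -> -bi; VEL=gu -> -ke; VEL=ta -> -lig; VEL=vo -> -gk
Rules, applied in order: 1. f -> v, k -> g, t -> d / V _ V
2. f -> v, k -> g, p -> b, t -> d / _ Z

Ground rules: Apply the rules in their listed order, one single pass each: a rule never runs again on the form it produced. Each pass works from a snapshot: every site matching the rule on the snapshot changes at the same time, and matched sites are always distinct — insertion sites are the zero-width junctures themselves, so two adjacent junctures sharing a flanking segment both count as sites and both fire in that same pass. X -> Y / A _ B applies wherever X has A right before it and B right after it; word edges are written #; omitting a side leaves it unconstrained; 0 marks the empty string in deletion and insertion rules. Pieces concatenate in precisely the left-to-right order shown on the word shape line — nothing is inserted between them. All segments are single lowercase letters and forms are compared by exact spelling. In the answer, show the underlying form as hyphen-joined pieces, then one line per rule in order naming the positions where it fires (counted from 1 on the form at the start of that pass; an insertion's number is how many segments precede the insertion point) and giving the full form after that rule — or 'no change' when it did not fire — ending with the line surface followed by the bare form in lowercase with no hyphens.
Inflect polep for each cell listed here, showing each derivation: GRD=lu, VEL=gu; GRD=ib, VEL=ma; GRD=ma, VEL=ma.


cell GRD=lu, VEL=gu:
underlying: polep-ke-eku
1. f -> v, k -> g, t -> d / V _ V: fires at position(s) 9: polepkeegu
2. f -> v, k -> g, p -> b, t -> d / _ Z: no change
surface: polepkeegu

cell GRD=ib, VEL=ma:
underlying: polep-bi-man
1. f -> v, k -> g, t -> d / V _ V: no change
2. f -> v, k -> g, p -> b, t -> d / _ Z: fires at position(s) 5: polebbiman
surface: polebbiman

cell GRD=ma, VEL=ma:
underlying: polep-bi-ti
1. f -> v, k -> g, t -> d / V _ V: fires at position(s) 8: polepbidi
2. f -> v, k -> g, p -> b, t -> d / _ Z: fires at position(s) 5: polebbidi
surface: polebbidi


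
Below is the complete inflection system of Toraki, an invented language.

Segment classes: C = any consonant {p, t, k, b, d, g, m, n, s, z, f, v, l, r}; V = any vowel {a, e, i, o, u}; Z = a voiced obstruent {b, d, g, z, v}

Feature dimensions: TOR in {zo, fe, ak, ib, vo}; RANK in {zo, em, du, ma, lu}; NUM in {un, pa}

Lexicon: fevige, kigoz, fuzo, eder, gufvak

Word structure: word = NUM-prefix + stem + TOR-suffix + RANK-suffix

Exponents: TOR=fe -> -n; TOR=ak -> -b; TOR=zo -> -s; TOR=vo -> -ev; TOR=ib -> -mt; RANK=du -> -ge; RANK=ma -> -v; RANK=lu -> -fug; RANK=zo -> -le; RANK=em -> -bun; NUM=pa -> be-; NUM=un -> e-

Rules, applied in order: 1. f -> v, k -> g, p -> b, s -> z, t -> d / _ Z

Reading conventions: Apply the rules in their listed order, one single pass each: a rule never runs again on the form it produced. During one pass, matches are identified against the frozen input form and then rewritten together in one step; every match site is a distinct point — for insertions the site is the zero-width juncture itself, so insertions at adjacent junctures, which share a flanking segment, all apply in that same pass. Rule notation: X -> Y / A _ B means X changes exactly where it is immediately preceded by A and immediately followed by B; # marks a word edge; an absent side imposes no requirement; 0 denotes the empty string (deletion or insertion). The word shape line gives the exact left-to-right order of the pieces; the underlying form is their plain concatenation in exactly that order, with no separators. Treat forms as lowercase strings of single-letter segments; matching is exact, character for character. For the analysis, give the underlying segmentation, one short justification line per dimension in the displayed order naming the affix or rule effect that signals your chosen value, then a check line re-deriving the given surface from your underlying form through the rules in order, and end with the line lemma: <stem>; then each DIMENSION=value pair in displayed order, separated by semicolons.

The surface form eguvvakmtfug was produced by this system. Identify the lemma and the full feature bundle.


underlying: e-gufvak-mt-fug
TOR=ib - signalled by the affix -mt
RANK=lu - signalled by the affix -fug
NUM=un - signalled by the affix e-
check: egufvakmtfug -> eguvvakmtfug
lemma: gufvak; TOR=ib; RANK=lu; NUM=un
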